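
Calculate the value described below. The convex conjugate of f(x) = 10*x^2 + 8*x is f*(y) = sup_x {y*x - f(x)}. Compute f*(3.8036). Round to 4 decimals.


f*(y) = sup_x {y*x - a*x^2 - b*x} = sup_x {(y-b)*x - a*x^2}
FOC: (y - b) - 2a*x = 0 => x* = (y - b)/(2a)
x* = (3.8036 - 8)/(2*10) = -0.2098
f*(3.8036) = (y-b)^2/(4a) = (3.8036 - 8)^2/(4*10)
= 17.6098/40 = 0.4402


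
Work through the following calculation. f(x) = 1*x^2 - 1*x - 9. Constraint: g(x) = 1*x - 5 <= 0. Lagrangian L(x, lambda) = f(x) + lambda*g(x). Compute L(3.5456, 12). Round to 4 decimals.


Step 1: Evaluate f(x).
f(3.5456) = 1*3.5456^2 - 1*3.5456 - 9 = 0.0257
Step 2: Evaluate g(x).
g(3.5456) = 1*3.5456 - 5 = -1.4544
Step 3: Compute Lagrangian.
L = 0.0257 + 12*-1.4544 = -17.4271


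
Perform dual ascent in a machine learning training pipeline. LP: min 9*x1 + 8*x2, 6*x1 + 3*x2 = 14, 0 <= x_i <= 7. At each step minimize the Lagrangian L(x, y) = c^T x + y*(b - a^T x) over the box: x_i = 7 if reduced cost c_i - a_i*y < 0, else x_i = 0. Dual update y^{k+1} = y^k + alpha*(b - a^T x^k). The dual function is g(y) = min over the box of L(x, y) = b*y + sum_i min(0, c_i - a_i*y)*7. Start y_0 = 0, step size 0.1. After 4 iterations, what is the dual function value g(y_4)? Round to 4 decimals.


Dual ascent for LP: min 9*x1 + 8*x2, 6*x1 + 3*x2 = 14, 0 <= x_i <= 7
Step 1: y^k = 0.0, reduced costs: (9.0, 8.0)
  x^k = (0.0, 0.0), subgradient = b - a^T x = 14.0
  y^{k+1} = 0.0 + 0.1*14.0 = 1.4
Step 2: y^k = 1.4, reduced costs: (0.6, 3.8)
  x^k = (0.0, 0.0), subgradient = b - a^T x = 14.0
  y^{k+1} = 1.4 + 0.1*14.0 = 2.8
Step 3: y^k = 2.8, reduced costs: (-7.8, -0.4)
  x^k = (7.0, 7.0), subgradient = b - a^T x = -49.0
  y^{k+1} = 2.8 + 0.1*-49.0 = -2.1
Step 4: y^k = -2.1, reduced costs: (21.6, 14.3)
  x^k = (0.0, 0.0), subgradient = b - a^T x = 14.0
  y^{k+1} = -2.1 + 0.1*14.0 = -0.7
Dual objective at y_4 = -0.7: reduced costs (13.2, 10.1), box minimizer x = (0.0, 0.0)
g(y_4) = b*y + (c1 - a1*y)*x1 + (c2 - a2*y)*x2 = 14*(-0.7) + 13.2*0.0 + 10.1*0.0 = -9.8 + 0.0 + 0.0 = -9.8


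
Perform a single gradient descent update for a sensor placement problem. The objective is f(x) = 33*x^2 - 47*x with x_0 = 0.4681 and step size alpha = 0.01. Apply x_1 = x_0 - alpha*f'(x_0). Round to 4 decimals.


We compute the gradient at x_0 and apply the update.
f'(x) = 66*x - 47
f'(0.4681) = 66*0.4681 - 47 = -16.1054
x_1 = 0.4681 - 0.01*-16.1054 = 0.6292


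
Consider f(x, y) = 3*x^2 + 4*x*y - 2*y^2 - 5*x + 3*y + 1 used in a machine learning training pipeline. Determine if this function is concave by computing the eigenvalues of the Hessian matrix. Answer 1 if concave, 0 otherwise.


The Hessian of f(x,y) = 3*x^2 + 4*x*y - 2*y^2 - 5*x + 3*y + 1 is:
H = [[6, 4], [4, -4]]
Trace = 6 - 4 = 2
Determinant = 6*-4 - (4)^2 = -40
Discriminant = (2)^2 - 4*-40 = 164.0
Eigenvalues: lambda_1 = -5.4031, lambda_2 = 7.4031
The function is not concave.

0


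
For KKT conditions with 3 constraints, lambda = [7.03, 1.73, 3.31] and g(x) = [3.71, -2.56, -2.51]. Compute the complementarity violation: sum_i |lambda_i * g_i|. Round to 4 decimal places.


KKT complementary slackness check:
lambda_1 * g_1 = 7.03 * 3.71 = 26.0813
lambda_2 * g_2 = 1.73 * -2.56 = -4.4288
lambda_3 * g_3 = 3.31 * -2.51 = -8.3081
Total violation = 26.0813 + 4.4288 + 8.3081 = 38.8182


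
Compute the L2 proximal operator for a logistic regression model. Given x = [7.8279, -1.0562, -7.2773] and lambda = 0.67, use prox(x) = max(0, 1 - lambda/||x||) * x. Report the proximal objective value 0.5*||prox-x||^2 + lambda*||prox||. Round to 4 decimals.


Step 1: Compute ||x||.
||x|| = 10.7401
Step 2: Compute scaling factor.
scale = max(0, 1 - 0.67/10.7401) = 0.9376
Step 3: prox(x) = [7.3396, -0.9903, -6.8233]
||prox(x)|| = 10.0701
Step 4: Proximal objective.
0.5*||prox-x||^2 = 0.2245
lambda*||prox|| = 6.747
Total = 6.9714


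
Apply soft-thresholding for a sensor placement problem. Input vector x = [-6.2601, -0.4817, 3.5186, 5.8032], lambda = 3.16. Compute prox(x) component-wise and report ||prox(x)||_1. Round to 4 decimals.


Soft-thresholding with lambda = 3.16:
prox(-6.2601) = sign(-6.2601)*max(|-6.2601| - 3.16, 0) = -3.1001
prox(-0.4817) = sign(-0.4817)*max(|-0.4817| - 3.16, 0) = 0.0
prox(3.5186) = sign(3.5186)*max(|3.5186| - 3.16, 0) = 0.3586
prox(5.8032) = sign(5.8032)*max(|5.8032| - 3.16, 0) = 2.6432
prox(x) = [-3.1001, 0.0, 0.3586, 2.6432]
||prox(x)||_1 = 3.1001 + 0.0 + 0.3586 + 2.6432 = 6.1019


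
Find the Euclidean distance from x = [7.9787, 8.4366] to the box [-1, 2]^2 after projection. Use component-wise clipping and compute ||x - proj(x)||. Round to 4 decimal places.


Project each component onto [-1, 2].
clip(7.9787) = 2.0, clip(8.4366) = 2.0
Projection = [2.0, 2.0]
Squared diffs: [35.7449, 41.4298]
Distance = sqrt(77.1747) = 8.7849


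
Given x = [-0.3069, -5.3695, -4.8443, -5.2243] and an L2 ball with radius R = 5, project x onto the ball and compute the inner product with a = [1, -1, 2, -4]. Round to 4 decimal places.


Step 1: Compute ||x|| (intermediates to 6 decimals).
||x|| = sqrt((-0.3069)^2 + (-5.3695)^2 + (-4.8443)^2 + (-5.2243)^2) = 8.926717
Step 2: Project.
Since ||x|| > R, scale = R/||x|| = 5/8.926717 = 0.560116, proj(x) = scale * x
proj(x) = [-0.1719, -3.007543, -2.71337, -2.926214]
Step 3: Dot product.
a^T * proj(x) = 1*(-0.1719) - 1*(-3.007543) + 2*(-2.71337) - 4*(-2.926214) = 9.1138


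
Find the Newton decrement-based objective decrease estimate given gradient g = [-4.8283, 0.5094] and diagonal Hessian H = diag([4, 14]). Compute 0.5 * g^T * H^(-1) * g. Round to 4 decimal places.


Step 1: H is diagonal, so H^(-1) * g = [-1.2071, 0.0364].
Step 2: g^T H^(-1) g = sum_i g_i^2 / H_ii
  = (-4.8283)^2/4 + (0.5094)^2/14
  = 5.8281 + 0.0185 = 5.8467
Step 3: Objective decrease = 0.5 * g^T H^(-1) g = 2.9233


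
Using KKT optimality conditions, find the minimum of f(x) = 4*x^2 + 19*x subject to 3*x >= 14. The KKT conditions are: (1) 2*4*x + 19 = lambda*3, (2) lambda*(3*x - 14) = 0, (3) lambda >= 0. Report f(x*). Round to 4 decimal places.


Step 1: Try lambda = 0 (constraint inactive).
x_unc = -19/(2*4) = -2.375
Check: 3*-2.375 = -7.125 < 14 -- violated!
Step 2: Constraint must be active: 3*x = 14
x* = 14/3 = 4.6667 (rounded; the exact value 14/3 is used below)
lambda = (2*4*(14/3) + 19)/3 = 18.7778
Step 3: Compute optimal value.
f(x*) = 4*(14/3)^2 + 19*(14/3) = 175.7778


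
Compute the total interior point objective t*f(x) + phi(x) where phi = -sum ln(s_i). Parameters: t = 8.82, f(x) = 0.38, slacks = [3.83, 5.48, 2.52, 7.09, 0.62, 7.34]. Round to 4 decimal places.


Step 1: Compute log-barrier.
ln values: [1.3429, 1.7011, 0.9243, 1.9587, -0.478, 1.9933]
phi = -(1.3429 + 1.7011 + 0.9243 + 1.9587 - 0.478 + 1.9933) = -7.4422
Step 2: Compute augmented objective.
t*f(x) = 8.82*0.38 = 3.3516
Total = 3.3516 - 7.4422 = -4.0906


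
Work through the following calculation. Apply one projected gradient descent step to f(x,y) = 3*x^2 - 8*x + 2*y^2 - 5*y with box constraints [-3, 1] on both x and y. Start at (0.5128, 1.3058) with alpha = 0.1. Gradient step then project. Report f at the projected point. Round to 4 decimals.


Step 1: Compute gradient at (0.5128, 1.3058).
grad_x = 2*3*0.5128 - 8 = -4.9232
grad_y = 2*2*1.3058 - 5 = 0.2232
Step 2: Gradient step.
x_raw = 0.5128 - 0.1*-4.9232 = 1.0051
y_raw = 1.3058 - 0.1*0.2232 = 1.2835
Step 3: Project onto [-3, 1].
x_proj = clip(1.0051) = 1.0
y_proj = clip(1.2835) = 1.0
Step 4: Evaluate f.
f(1.0, 1.0) = -8.0


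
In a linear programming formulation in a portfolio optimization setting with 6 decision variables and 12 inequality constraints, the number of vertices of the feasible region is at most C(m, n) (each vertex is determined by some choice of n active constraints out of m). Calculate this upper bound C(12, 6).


Each vertex corresponds to some choice of n active constraints out of m, so the number of vertices is at most C(m, n) = m! / (n!(m-n)!).
m = 12, n = 6
Numerator: 12 * 11 * 10 * 9 * 8 * 7
Denominator: 6! = 720
C(12, 6) = 924


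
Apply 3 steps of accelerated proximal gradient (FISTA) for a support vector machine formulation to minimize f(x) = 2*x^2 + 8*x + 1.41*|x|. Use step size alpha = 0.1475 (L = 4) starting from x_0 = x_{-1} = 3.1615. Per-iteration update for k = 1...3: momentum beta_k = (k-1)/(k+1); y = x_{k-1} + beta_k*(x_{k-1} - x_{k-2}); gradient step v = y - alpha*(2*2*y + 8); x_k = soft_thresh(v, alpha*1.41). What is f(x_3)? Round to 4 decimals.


FISTA on f(x) = 2*x^2 + 8*x + 1.41*|x|
L = 4, alpha = 0.1475
Iteration 1: beta = 0.0, y = 3.1615 + 0.0*(3.1615 - 3.1615) = 3.1615
  grad(y) = 20.646, v = y - alpha*grad = 0.1162
  prox(v) = soft_thresh(0.1162, 0.208) = 0.0
Iteration 2: beta = 0.3333, y = 0.0 + 0.3333*(0.0 - 3.1615) = -1.0538
  grad(y) = 3.7847, v = y - alpha*grad = -1.6121
  prox(v) = soft_thresh(-1.6121, 0.208) = -1.4041
Iteration 3: beta = 0.5, y = -1.4041 + 0.5*(-1.4041 - 0.0) = -2.1061
  grad(y) = -0.4246, v = y - alpha*grad = -2.0435
  prox(v) = soft_thresh(-2.0435, 0.208) = -1.8355
f(x_3) = 2*(-1.8355)^2 + 8*(-1.8355) + 1.41*|-1.8355| = -5.3578


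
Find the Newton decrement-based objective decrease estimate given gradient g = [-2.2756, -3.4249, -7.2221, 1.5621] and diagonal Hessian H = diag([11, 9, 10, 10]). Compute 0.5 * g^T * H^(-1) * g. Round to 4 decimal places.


Step 1: H is diagonal, so H^(-1) * g = [-0.2069, -0.3805, -0.7222, 0.1562].
Step 2: g^T H^(-1) g = sum_i g_i^2 / H_ii
  = (-2.2756)^2/11 + (-3.4249)^2/9 + (-7.2221)^2/10 + (1.5621)^2/10
  = 0.4708 + 1.3033 + 5.2159 + 0.244 = 7.234
Step 3: Objective decrease = 0.5 * g^T H^(-1) g = 3.617


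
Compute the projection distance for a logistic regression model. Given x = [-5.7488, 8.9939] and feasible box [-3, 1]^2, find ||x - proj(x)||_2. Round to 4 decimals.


Project each component onto [-3, 1].
clip(-5.7488) = -3.0, clip(8.9939) = 1.0
Projection = [-3.0, 1.0]
Squared diffs: [7.5559, 63.9024]
Distance = sqrt(71.4583) = 8.4533


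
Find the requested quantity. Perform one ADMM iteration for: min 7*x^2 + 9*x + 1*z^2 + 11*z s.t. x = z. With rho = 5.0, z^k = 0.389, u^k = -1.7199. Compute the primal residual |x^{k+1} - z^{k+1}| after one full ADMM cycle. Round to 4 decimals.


ADMM iteration with rho = 5.0, z^k = 0.389, u^k = -1.7199
Step 1: x-update.
Minimize 7*x^2 + 9*x + (5.0/2)*(x - 0.389 - 1.7199)^2
FOC: (2*7 + 5.0)*x = -9 + 5.0*(0.389 + 1.7199)
x^{k+1} = 0.0813
Step 2: z-update.
Minimize 1*z^2 + 11*z + (5.0/2)*(0.0813 - z - 1.7199)^2
FOC: (2*1 + 5.0)*z = -11 + 5.0*(0.0813 - 1.7199)
z^{k+1} = -2.7419
Step 3: u-update.
u^{k+1} = -1.7199 + 0.0813 + 2.7419 = 1.1033
Step 4: Primal residual = |0.0813 + 2.7419| = 2.8232


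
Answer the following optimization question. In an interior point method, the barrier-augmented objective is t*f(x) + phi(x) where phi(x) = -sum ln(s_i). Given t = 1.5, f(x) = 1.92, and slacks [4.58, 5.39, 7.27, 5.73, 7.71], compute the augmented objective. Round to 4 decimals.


Step 1: Compute log-barrier.
ln values: [1.5217, 1.6845, 1.9838, 1.7457, 2.0425]
phi = -(1.5217 + 1.6845 + 1.9838 + 1.7457 + 2.0425) = -8.9782
Step 2: Compute augmented objective.
t*f(x) = 1.5*1.92 = 2.88
Total = 2.88 - 8.9782 = -6.0982


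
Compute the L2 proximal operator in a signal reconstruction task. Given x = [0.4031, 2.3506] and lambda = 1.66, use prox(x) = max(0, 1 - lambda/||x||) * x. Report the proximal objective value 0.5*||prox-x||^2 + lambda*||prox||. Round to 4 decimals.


Step 1: Compute ||x||.
||x|| = 2.3849
Step 2: Compute scaling factor.
scale = max(0, 1 - 1.66/2.3849) = 0.304
Step 3: prox(x) = [0.1225, 0.7145]
||prox(x)|| = 0.7249
Step 4: Proximal objective.
0.5*||prox-x||^2 = 1.3778
lambda*||prox|| = 1.2033
Total = 2.5812


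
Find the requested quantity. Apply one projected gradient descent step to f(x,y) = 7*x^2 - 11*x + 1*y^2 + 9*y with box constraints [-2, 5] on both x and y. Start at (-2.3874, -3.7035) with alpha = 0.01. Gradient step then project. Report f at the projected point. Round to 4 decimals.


Step 1: Compute gradient at (-2.3874, -3.7035).
grad_x = 2*7*-2.3874 - 11 = -44.4236
grad_y = 2*1*-3.7035 + 9 = 1.593
Step 2: Gradient step.
x_raw = -2.3874 - 0.01*-44.4236 = -1.9432
y_raw = -3.7035 - 0.01*1.593 = -3.7194
Step 3: Project onto [-2, 5].
x_proj = clip(-1.9432) = -1.9432
y_proj = clip(-3.7194) = -2.0
Step 4: Evaluate f.
f(-1.9432, -2.0) = 33.806


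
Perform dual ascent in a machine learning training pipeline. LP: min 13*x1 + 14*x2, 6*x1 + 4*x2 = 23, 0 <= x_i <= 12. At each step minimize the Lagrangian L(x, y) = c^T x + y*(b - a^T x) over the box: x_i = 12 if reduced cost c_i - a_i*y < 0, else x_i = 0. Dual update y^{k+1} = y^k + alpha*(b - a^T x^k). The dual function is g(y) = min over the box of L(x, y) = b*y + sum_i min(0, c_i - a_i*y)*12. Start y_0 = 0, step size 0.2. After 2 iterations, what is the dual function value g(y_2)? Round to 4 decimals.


Dual ascent for LP: min 13*x1 + 14*x2, 6*x1 + 4*x2 = 23, 0 <= x_i <= 12
Step 1: y^k = 0.0, reduced costs: (13.0, 14.0)
  x^k = (0.0, 0.0), subgradient = b - a^T x = 23.0
  y^{k+1} = 0.0 + 0.2*23.0 = 4.6
Step 2: y^k = 4.6, reduced costs: (-14.6, -4.4)
  x^k = (12.0, 12.0), subgradient = b - a^T x = -97.0
  y^{k+1} = 4.6 + 0.2*-97.0 = -14.8
Dual objective at y_2 = -14.8: reduced costs (101.8, 73.2), box minimizer x = (0.0, 0.0)
g(y_2) = b*y + (c1 - a1*y)*x1 + (c2 - a2*y)*x2 = 23*(-14.8) + 101.8*0.0 + 73.2*0.0 = -340.4 + 0.0 + 0.0 = -340.4


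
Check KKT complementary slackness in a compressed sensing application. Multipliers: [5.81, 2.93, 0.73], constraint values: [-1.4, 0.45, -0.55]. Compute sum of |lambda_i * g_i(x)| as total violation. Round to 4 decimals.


KKT complementary slackness check:
lambda_1 * g_1 = 5.81 * -1.4 = -8.134
lambda_2 * g_2 = 2.93 * 0.45 = 1.3185
lambda_3 * g_3 = 0.73 * -0.55 = -0.4015
Total violation = 8.134 + 1.3185 + 0.4015 = 9.854


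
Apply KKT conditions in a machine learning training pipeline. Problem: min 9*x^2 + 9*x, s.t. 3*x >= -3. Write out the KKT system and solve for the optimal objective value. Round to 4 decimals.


Step 1: Try lambda = 0 (constraint inactive).
Stationarity: 2*9*x + 9 = 0
x* = -9/(2*9) = -0.5
Check constraint: 3*-0.5 = -1.5 >= -3 -- satisfied.
Step 2: Compute optimal value.
f(x*) = 9*(-0.5)^2 + 9*(-0.5) = -2.25


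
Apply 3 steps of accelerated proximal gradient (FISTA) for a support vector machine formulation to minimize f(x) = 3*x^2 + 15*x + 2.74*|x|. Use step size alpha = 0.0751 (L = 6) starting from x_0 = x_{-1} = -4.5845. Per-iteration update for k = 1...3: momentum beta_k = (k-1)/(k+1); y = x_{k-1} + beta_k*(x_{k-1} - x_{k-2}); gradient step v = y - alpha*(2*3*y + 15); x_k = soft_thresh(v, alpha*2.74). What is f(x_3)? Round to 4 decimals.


FISTA on f(x) = 3*x^2 + 15*x + 2.74*|x|
L = 6, alpha = 0.0751
Iteration 1: beta = 0.0, y = -4.5845 + 0.0*(-4.5845 + 4.5845) = -4.5845
  grad(y) = -12.507, v = y - alpha*grad = -3.6452
  prox(v) = soft_thresh(-3.6452, 0.2058) = -3.4395
Iteration 2: beta = 0.3333, y = -3.4395 + 0.3333*(-3.4395 + 4.5845) = -3.0578
  grad(y) = -3.3466, v = y - alpha*grad = -2.8064
  prox(v) = soft_thresh(-2.8064, 0.2058) = -2.6007
Iteration 3: beta = 0.5, y = -2.6007 + 0.5*(-2.6007 + 3.4395) = -2.1813
  grad(y) = 1.9124, v = y - alpha*grad = -2.3249
  prox(v) = soft_thresh(-2.3249, 0.2058) = -2.1191
f(x_3) = 3*(-2.1191)^2 + 15*(-2.1191) + 2.74*|-2.1191| = -12.5084


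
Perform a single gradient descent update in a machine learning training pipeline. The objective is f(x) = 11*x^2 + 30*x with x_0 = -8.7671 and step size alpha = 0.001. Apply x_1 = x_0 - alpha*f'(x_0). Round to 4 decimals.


We compute the gradient at x_0 and apply the update.
f'(x) = 22*x + 30
f'(-8.7671) = 22*-8.7671 + 30 = -162.8762
x_1 = -8.7671 - 0.001*-162.8762 = -8.6042


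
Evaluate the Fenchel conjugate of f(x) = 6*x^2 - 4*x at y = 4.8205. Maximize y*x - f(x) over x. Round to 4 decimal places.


f*(y) = sup_x {y*x - a*x^2 - b*x} = sup_x {(y-b)*x - a*x^2}
FOC: (y - b) - 2a*x = 0 => x* = (y - b)/(2a)
x* = (4.8205 + 4)/(2*6) = 0.735
f*(4.8205) = (y-b)^2/(4a) = (4.8205 + 4)^2/(4*6)
= 77.8012/24 = 3.2417


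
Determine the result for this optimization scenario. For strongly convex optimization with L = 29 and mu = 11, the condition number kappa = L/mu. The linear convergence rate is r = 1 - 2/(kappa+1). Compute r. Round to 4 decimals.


Step 1: Compute the condition number.
kappa = L/mu = 29/11 = 2.6364
Step 2: Compute the convergence rate.
r = 1 - 2/(kappa + 1) = 1 - 2*mu/(L + mu) = (L - mu)/(L + mu) = 18/40 = 0.45


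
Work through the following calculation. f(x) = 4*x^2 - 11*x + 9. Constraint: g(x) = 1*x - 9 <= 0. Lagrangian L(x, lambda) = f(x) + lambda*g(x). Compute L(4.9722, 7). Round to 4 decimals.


Step 1: Evaluate f(x).
f(4.9722) = 4*4.9722^2 - 11*4.9722 + 9 = 53.1969
Step 2: Evaluate g(x).
g(4.9722) = 1*4.9722 - 9 = -4.0278
Step 3: Compute Lagrangian.
L = 53.1969 + 7*-4.0278 = 25.0023


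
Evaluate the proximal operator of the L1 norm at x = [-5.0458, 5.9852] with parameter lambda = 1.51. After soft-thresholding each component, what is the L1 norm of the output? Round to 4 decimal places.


Soft-thresholding with lambda = 1.51:
prox(-5.0458) = sign(-5.0458)*max(|-5.0458| - 1.51, 0) = -3.5358
prox(5.9852) = sign(5.9852)*max(|5.9852| - 1.51, 0) = 4.4752
prox(x) = [-3.5358, 4.4752]
||prox(x)||_1 = 3.5358 + 4.4752 = 8.011


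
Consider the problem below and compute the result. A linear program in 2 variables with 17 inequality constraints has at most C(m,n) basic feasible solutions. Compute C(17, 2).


Each vertex corresponds to some choice of n active constraints out of m, so the number of vertices is at most C(m, n) = m! / (n!(m-n)!).
m = 17, n = 2
Numerator: 17 * 16
Denominator: 2! = 2
C(17, 2) = 136


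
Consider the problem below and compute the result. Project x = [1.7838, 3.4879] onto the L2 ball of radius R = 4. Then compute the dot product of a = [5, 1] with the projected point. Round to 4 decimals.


Step 1: Compute ||x|| (intermediates to 6 decimals).
||x|| = sqrt(1.7838^2 + 3.4879^2) = 3.917574
Step 2: Project.
Since ||x|| <= R, proj = x (no scaling needed).
proj(x) = [1.7838, 3.4879]
Step 3: Dot product.
a^T * proj(x) = 5*1.7838 + 1*3.4879 = 12.4069


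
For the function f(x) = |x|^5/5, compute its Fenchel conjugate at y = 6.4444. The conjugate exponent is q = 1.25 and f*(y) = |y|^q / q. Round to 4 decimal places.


The conjugate exponent q satisfies 1/p + 1/q = 1.
p = 5, so q = 5/(5 - 1) = 1.25
|y|^q = 6.4444^1.25 = 10.2678
f*(6.4444) = 10.2678 / 1.25 = 8.2143


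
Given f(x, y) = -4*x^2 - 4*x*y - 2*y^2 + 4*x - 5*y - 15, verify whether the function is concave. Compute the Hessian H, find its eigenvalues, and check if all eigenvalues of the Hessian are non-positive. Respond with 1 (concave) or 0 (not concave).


The Hessian of f(x,y) = -4*x^2 - 4*x*y - 2*y^2 + 4*x - 5*y - 15 is:
H = [[-8, -4], [-4, -4]]
Trace = -8 - 4 = -12
Determinant = -8*-4 - (-4)^2 = 16
Discriminant = (-12)^2 - 4*16 = 80.0
Eigenvalues: lambda_1 = -10.4721, lambda_2 = -1.5279
The function is concave.

1


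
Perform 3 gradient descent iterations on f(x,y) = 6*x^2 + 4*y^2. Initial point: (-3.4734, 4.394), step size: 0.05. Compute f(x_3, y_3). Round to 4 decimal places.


Gradient descent on f(x,y) = 6*x^2 + 4*y^2.
Starting point: (-3.4734, 4.394), alpha = 0.05
Step 1: grad_x = 2*6*-3.4734 = -41.6808, grad_y = 2*4*4.394 = 35.152
  x_1 = -3.4734 - 0.05*-41.6808 = -1.3894
  y_1 = 4.394 - 0.05*35.152 = 2.6364
Step 2: grad_x = 2*6*-1.3894 = -16.6723, grad_y = 2*4*2.6364 = 21.0912
  x_2 = -1.3894 - 0.05*-16.6723 = -0.5557
  y_2 = 2.6364 - 0.05*21.0912 = 1.5818
Step 3: grad_x = 2*6*-0.5557 = -6.6689, grad_y = 2*4*1.5818 = 12.6547
  x_3 = -0.5557 - 0.05*-6.6689 = -0.2223
  y_3 = 1.5818 - 0.05*12.6547 = 0.9491
f(-0.2223, 0.9491) = 6*(-0.2223)^2 + 4*0.9491^2 = 3.8997


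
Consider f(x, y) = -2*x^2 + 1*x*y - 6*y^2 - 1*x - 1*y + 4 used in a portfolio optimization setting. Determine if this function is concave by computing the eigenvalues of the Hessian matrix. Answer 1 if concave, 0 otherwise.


The Hessian of f(x,y) = -2*x^2 + 1*x*y - 6*y^2 - 1*x - 1*y + 4 is:
H = [[-4, 1], [1, -12]]
Trace = -4 - 12 = -16
Determinant = -4*-12 - (1)^2 = 47
Discriminant = (-16)^2 - 4*47 = 68.0
Eigenvalues: lambda_1 = -12.1231, lambda_2 = -3.8769
The function is concave.

1


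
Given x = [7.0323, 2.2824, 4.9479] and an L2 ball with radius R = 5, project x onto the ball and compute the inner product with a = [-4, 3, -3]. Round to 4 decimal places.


Step 1: Compute ||x|| (intermediates to 6 decimals).
||x|| = sqrt(7.0323^2 + 2.2824^2 + 4.9479^2) = 8.896309
Step 2: Project.
Since ||x|| > R, scale = R/||x|| = 5/8.896309 = 0.562031, proj(x) = scale * x
proj(x) = [3.952371, 1.28278, 2.780873]
Step 3: Dot product.
a^T * proj(x) = -4*3.952371 + 3*1.28278 - 3*2.780873 = -20.3038


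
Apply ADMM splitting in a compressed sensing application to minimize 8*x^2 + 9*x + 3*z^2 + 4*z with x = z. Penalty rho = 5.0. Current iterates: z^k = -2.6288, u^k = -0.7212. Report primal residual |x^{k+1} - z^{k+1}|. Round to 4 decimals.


ADMM iteration with rho = 5.0, z^k = -2.6288, u^k = -0.7212
Step 1: x-update.
Minimize 8*x^2 + 9*x + (5.0/2)*(x + 2.6288 - 0.7212)^2
FOC: (2*8 + 5.0)*x = -9 + 5.0*(-2.6288 + 0.7212)
x^{k+1} = -0.8828
Step 2: z-update.
Minimize 3*z^2 + 4*z + (5.0/2)*(-0.8828 - z - 0.7212)^2
FOC: (2*3 + 5.0)*z = -4 + 5.0*(-0.8828 - 0.7212)
z^{k+1} = -1.0927
Step 3: u-update.
u^{k+1} = -0.7212 - 0.8828 + 1.0927 = -0.5113
Step 4: Primal residual = |-0.8828 + 1.0927| = 0.2099


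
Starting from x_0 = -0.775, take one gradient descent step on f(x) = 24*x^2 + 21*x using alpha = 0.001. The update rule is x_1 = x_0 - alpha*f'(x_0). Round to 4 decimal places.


We compute the gradient at x_0 and apply the update.
f'(x) = 48*x + 21
f'(-0.775) = 48*-0.775 + 21 = -16.2
x_1 = -0.775 - 0.001*-16.2 = -0.7588


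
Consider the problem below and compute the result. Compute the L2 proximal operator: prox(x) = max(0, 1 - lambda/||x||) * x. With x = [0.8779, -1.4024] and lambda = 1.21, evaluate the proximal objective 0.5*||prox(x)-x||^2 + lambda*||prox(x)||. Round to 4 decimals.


Step 1: Compute ||x||.
||x|| = 1.6545
Step 2: Compute scaling factor.
scale = max(0, 1 - 1.21/1.6545) = 0.2687
Step 3: prox(x) = [0.2359, -0.3768]
||prox(x)|| = 0.4445
Step 4: Proximal objective.
0.5*||prox-x||^2 = 0.7321
lambda*||prox|| = 0.5378
Total = 1.2699


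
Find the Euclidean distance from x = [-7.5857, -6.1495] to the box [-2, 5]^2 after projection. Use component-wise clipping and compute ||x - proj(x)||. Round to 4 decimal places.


Project each component onto [-2, 5].
clip(-7.5857) = -2.0, clip(-6.1495) = -2.0
Projection = [-2.0, -2.0]
Squared diffs: [31.2, 17.2184]
Distance = sqrt(48.4184) = 6.9583


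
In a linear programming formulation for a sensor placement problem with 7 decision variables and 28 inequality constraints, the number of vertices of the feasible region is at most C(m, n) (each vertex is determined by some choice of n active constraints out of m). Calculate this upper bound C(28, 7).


Each vertex corresponds to some choice of n active constraints out of m, so the number of vertices is at most C(m, n) = m! / (n!(m-n)!).
m = 28, n = 7
Numerator: 28 * 27 * 26 * 25 * 24 * 23 * 22
Denominator: 7! = 5040
C(28, 7) = 1184040


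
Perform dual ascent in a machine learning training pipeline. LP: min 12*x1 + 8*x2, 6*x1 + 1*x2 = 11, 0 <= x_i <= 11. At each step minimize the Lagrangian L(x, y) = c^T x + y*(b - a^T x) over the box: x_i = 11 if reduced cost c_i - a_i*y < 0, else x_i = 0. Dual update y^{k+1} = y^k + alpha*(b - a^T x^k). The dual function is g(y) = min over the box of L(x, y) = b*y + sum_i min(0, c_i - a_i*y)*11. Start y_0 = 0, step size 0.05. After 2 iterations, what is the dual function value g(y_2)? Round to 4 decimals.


Dual ascent for LP: min 12*x1 + 8*x2, 6*x1 + 1*x2 = 11, 0 <= x_i <= 11
Step 1: y^k = 0.0, reduced costs: (12.0, 8.0)
  x^k = (0.0, 0.0), subgradient = b - a^T x = 11.0
  y^{k+1} = 0.0 + 0.05*11.0 = 0.55
Step 2: y^k = 0.55, reduced costs: (8.7, 7.45)
  x^k = (0.0, 0.0), subgradient = b - a^T x = 11.0
  y^{k+1} = 0.55 + 0.05*11.0 = 1.1
Dual objective at y_2 = 1.1: reduced costs (5.4, 6.9), box minimizer x = (0.0, 0.0)
g(y_2) = b*y + (c1 - a1*y)*x1 + (c2 - a2*y)*x2 = 11*1.1 + 5.4*0.0 + 6.9*0.0 = 12.1 + 0.0 + 0.0 = 12.1


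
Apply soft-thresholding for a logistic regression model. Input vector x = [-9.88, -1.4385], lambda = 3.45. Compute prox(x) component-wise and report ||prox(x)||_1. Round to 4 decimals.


Soft-thresholding with lambda = 3.45:
prox(-9.88) = sign(-9.88)*max(|-9.88| - 3.45, 0) = -6.43
prox(-1.4385) = sign(-1.4385)*max(|-1.4385| - 3.45, 0) = 0.0
prox(x) = [-6.43, 0.0]
||prox(x)||_1 = 6.43 + 0.0 = 6.43


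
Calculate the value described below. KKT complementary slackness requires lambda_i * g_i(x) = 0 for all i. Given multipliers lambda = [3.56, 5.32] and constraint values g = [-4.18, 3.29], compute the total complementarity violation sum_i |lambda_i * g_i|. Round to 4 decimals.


KKT complementary slackness check:
lambda_1 * g_1 = 3.56 * -4.18 = -14.8808
lambda_2 * g_2 = 5.32 * 3.29 = 17.5028
Total violation = 14.8808 + 17.5028 = 32.3836


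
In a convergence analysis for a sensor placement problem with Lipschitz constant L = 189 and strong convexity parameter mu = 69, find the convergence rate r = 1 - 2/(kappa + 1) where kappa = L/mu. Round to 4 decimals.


Step 1: Compute the condition number.
kappa = L/mu = 189/69 = 2.7391
Step 2: Compute the convergence rate.
r = 1 - 2/(kappa + 1) = 1 - 2*mu/(L + mu) = (L - mu)/(L + mu) = 120/258 = 0.4651


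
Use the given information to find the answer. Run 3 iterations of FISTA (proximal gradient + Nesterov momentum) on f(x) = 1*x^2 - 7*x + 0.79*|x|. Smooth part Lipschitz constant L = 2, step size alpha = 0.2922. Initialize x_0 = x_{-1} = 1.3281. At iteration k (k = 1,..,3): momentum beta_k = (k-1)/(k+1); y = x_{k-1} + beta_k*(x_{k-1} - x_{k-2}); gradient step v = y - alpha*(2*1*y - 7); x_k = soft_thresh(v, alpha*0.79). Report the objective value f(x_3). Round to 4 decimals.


FISTA on f(x) = 1*x^2 - 7*x + 0.79*|x|
L = 2, alpha = 0.2922
Iteration 1: beta = 0.0, y = 1.3281 + 0.0*(1.3281 - 1.3281) = 1.3281
  grad(y) = -4.3438, v = y - alpha*grad = 2.5974
  prox(v) = soft_thresh(2.5974, 0.2308) = 2.3665
Iteration 2: beta = 0.3333, y = 2.3665 + 0.3333*(2.3665 - 1.3281) = 2.7127
  grad(y) = -1.5747, v = y - alpha*grad = 3.1728
  prox(v) = soft_thresh(3.1728, 0.2308) = 2.9419
Iteration 3: beta = 0.5, y = 2.9419 + 0.5*(2.9419 - 2.3665) = 3.2297
  grad(y) = -0.5407, v = y - alpha*grad = 3.3876
  prox(v) = soft_thresh(3.3876, 0.2308) = 3.1568
f(x_3) = 1*3.1568^2 - 7*3.1568 + 0.79*|3.1568| = -9.6383


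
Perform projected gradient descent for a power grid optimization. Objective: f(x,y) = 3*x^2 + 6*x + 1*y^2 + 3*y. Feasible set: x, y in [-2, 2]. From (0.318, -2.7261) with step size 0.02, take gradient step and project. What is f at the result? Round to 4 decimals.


Step 1: Compute gradient at (0.318, -2.7261).
grad_x = 2*3*0.318 + 6 = 7.908
grad_y = 2*1*-2.7261 + 3 = -2.4522
Step 2: Gradient step.
x_raw = 0.318 - 0.02*7.908 = 0.1598
y_raw = -2.7261 - 0.02*-2.4522 = -2.6771
Step 3: Project onto [-2, 2].
x_proj = clip(0.1598) = 0.1598
y_proj = clip(-2.6771) = -2.0
Step 4: Evaluate f.
f(0.1598, -2.0) = -0.9643


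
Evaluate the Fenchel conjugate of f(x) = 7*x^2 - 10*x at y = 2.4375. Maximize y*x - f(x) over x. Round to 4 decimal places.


f*(y) = sup_x {y*x - a*x^2 - b*x} = sup_x {(y-b)*x - a*x^2}
FOC: (y - b) - 2a*x = 0 => x* = (y - b)/(2a)
x* = (2.4375 + 10)/(2*7) = 0.8884
f*(2.4375) = (y-b)^2/(4a) = (2.4375 + 10)^2/(4*7)
= 154.6914/28 = 5.5247


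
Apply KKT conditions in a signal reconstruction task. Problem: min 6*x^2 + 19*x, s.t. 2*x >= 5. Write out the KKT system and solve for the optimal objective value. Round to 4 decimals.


Step 1: Try lambda = 0 (constraint inactive).
x_unc = -19/(2*6) = -1.5833
Check: 2*-1.5833 = -3.1666 < 5 -- violated!
Step 2: Constraint must be active: 2*x = 5
x* = 5/2 = 2.5
lambda = (2*6*2.5 + 19)/2 = 24.5
Step 3: Compute optimal value.
f(x*) = 6*2.5^2 + 19*2.5 = 85.0


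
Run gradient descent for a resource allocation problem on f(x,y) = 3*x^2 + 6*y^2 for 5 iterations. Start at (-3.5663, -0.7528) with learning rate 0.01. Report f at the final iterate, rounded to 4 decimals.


Gradient descent on f(x,y) = 3*x^2 + 6*y^2.
Starting point: (-3.5663, -0.7528), alpha = 0.01
Step 1: grad_x = 2*3*-3.5663 = -21.3978, grad_y = 2*6*-0.7528 = -9.0336
  x_1 = -3.5663 - 0.01*-21.3978 = -3.3523
  y_1 = -0.7528 - 0.01*-9.0336 = -0.6625
Step 2: grad_x = 2*3*-3.3523 = -20.1139, grad_y = 2*6*-0.6625 = -7.9496
  x_2 = -3.3523 - 0.01*-20.1139 = -3.1512
  y_2 = -0.6625 - 0.01*-7.9496 = -0.583
Step 3: grad_x = 2*3*-3.1512 = -18.9071, grad_y = 2*6*-0.583 = -6.9956
  x_3 = -3.1512 - 0.01*-18.9071 = -2.9621
  y_3 = -0.583 - 0.01*-6.9956 = -0.513
Step 4: grad_x = 2*3*-2.9621 = -17.7727, grad_y = 2*6*-0.513 = -6.1561
  x_4 = -2.9621 - 0.01*-17.7727 = -2.7844
  y_4 = -0.513 - 0.01*-6.1561 = -0.4515
Step 5: grad_x = 2*3*-2.7844 = -16.7063, grad_y = 2*6*-0.4515 = -5.4174
  x_5 = -2.7844 - 0.01*-16.7063 = -2.6173
  y_5 = -0.4515 - 0.01*-5.4174 = -0.3973
f(-2.6173, -0.3973) = 3*(-2.6173)^2 + 6*(-0.3973)^2 = 21.4981


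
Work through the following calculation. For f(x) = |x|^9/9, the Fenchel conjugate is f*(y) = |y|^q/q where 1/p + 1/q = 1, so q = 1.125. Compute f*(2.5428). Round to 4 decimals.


The conjugate exponent q satisfies 1/p + 1/q = 1.
p = 9, so q = 9/(9 - 1) = 1.125
|y|^q = 2.5428^1.125 = 2.8574
f*(2.5428) = 2.8574 / 1.125 = 2.5399


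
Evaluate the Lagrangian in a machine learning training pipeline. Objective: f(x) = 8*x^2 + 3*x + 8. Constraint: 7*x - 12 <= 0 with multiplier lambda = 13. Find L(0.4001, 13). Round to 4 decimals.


Step 1: Evaluate f(x).
f(0.4001) = 8*0.4001^2 + 3*0.4001 + 8 = 10.4809
Step 2: Evaluate g(x).
g(0.4001) = 7*0.4001 - 12 = -9.1993
Step 3: Compute Lagrangian.
L = 10.4809 + 13*-9.1993 = -109.11


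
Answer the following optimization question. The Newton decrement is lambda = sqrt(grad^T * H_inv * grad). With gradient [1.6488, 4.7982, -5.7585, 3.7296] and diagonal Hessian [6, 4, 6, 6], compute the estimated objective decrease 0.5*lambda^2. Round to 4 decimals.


Step 1: H is diagonal, so H^(-1) * g = [0.2748, 1.1996, -0.9598, 0.6216].
Step 2: g^T H^(-1) g = sum_i g_i^2 / H_ii
  = (1.6488)^2/6 + (4.7982)^2/4 + (-5.7585)^2/6 + (3.7296)^2/6
  = 0.4531 + 5.7557 + 5.5267 + 2.3183 = 14.0538
Step 3: Objective decrease = 0.5 * g^T H^(-1) g = 7.0269


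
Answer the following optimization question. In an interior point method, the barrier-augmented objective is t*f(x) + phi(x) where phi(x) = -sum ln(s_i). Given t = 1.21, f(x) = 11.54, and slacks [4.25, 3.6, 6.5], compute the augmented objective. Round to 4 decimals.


Step 1: Compute log-barrier.
ln values: [1.4469, 1.2809, 1.8718]
phi = -(1.4469 + 1.2809 + 1.8718) = -4.5997
Step 2: Compute augmented objective.
t*f(x) = 1.21*11.54 = 13.9634
Total = 13.9634 - 4.5997 = 9.3637


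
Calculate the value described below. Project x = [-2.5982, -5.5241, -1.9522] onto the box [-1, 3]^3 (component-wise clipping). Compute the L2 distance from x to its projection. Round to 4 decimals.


Project each component onto [-1, 3].
clip(-2.5982) = -1.0, clip(-5.5241) = -1.0, clip(-1.9522) = -1.0
Projection = [-1.0, -1.0, -1.0]
Squared diffs: [2.5542, 20.4675, 0.9067]
Distance = sqrt(23.9284) = 4.8917


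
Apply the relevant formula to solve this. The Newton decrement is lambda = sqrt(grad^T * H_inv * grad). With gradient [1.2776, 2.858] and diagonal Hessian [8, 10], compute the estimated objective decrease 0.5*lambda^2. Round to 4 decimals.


Step 1: H is diagonal, so H^(-1) * g = [0.1597, 0.2858].
Step 2: g^T H^(-1) g = sum_i g_i^2 / H_ii
  = (1.2776)^2/8 + (2.858)^2/10
  = 0.204 + 0.8168 = 1.0208
Step 3: Objective decrease = 0.5 * g^T H^(-1) g = 0.5104


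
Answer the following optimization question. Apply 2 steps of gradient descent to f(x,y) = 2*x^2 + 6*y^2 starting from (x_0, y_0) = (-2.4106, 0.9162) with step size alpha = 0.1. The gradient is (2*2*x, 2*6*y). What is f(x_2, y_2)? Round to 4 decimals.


Gradient descent on f(x,y) = 2*x^2 + 6*y^2.
Starting point: (-2.4106, 0.9162), alpha = 0.1
Step 1: grad_x = 2*2*-2.4106 = -9.6424, grad_y = 2*6*0.9162 = 10.9944
  x_1 = -2.4106 - 0.1*-9.6424 = -1.4464
  y_1 = 0.9162 - 0.1*10.9944 = -0.1832
Step 2: grad_x = 2*2*-1.4464 = -5.7854, grad_y = 2*6*-0.1832 = -2.1989
  x_2 = -1.4464 - 0.1*-5.7854 = -0.8678
  y_2 = -0.1832 - 0.1*-2.1989 = 0.0366
f(-0.8678, 0.0366) = 2*(-0.8678)^2 + 6*0.0366^2 = 1.5143


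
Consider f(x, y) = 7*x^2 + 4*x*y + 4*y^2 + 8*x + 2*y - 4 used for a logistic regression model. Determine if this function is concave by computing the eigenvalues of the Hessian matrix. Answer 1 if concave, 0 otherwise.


The Hessian of f(x,y) = 7*x^2 + 4*x*y + 4*y^2 + 8*x + 2*y - 4 is:
H = [[14, 4], [4, 8]]
Trace = 14 + 8 = 22
Determinant = 14*8 - (4)^2 = 96
Discriminant = (22)^2 - 4*96 = 100.0
Eigenvalues: lambda_1 = 6.0, lambda_2 = 16.0
The function is not concave.

0


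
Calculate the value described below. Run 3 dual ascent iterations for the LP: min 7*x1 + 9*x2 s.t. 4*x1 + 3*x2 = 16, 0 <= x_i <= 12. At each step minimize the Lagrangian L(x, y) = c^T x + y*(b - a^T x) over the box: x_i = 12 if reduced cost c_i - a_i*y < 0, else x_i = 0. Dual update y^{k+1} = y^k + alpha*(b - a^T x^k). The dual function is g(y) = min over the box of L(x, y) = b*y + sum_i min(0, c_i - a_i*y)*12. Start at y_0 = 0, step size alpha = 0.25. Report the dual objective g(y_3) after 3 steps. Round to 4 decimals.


Dual ascent for LP: min 7*x1 + 9*x2, 4*x1 + 3*x2 = 16, 0 <= x_i <= 12
Step 1: y^k = 0.0, reduced costs: (7.0, 9.0)
  x^k = (0.0, 0.0), subgradient = b - a^T x = 16.0
  y^{k+1} = 0.0 + 0.25*16.0 = 4.0
Step 2: y^k = 4.0, reduced costs: (-9.0, -3.0)
  x^k = (12.0, 12.0), subgradient = b - a^T x = -68.0
  y^{k+1} = 4.0 + 0.25*-68.0 = -13.0
Step 3: y^k = -13.0, reduced costs: (59.0, 48.0)
  x^k = (0.0, 0.0), subgradient = b - a^T x = 16.0
  y^{k+1} = -13.0 + 0.25*16.0 = -9.0
Dual objective at y_3 = -9.0: reduced costs (43.0, 36.0), box minimizer x = (0.0, 0.0)
g(y_3) = b*y + (c1 - a1*y)*x1 + (c2 - a2*y)*x2 = 16*(-9.0) + 43.0*0.0 + 36.0*0.0 = -144.0 + 0.0 + 0.0 = -144.0


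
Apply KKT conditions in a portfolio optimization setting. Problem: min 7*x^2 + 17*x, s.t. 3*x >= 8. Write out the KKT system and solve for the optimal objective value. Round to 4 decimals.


Step 1: Try lambda = 0 (constraint inactive).
x_unc = -17/(2*7) = -1.2143
Check: 3*-1.2143 = -3.6429 < 8 -- violated!
Step 2: Constraint must be active: 3*x = 8
x* = 8/3 = 2.6667 (rounded; the exact value 8/3 is used below)
lambda = (2*7*(8/3) + 17)/3 = 18.1111
Step 3: Compute optimal value.
f(x*) = 7*(8/3)^2 + 17*(8/3) = 95.1111


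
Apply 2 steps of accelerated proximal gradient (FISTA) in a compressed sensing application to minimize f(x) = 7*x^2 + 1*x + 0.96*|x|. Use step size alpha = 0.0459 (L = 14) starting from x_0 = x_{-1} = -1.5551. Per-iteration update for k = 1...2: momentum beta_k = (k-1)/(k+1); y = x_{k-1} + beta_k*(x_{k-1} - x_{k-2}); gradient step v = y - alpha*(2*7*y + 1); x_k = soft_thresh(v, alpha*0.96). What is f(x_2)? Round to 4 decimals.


FISTA on f(x) = 7*x^2 + 1*x + 0.96*|x|
L = 14, alpha = 0.0459
Iteration 1: beta = 0.0, y = -1.5551 + 0.0*(-1.5551 + 1.5551) = -1.5551
  grad(y) = -20.7714, v = y - alpha*grad = -0.6017
  prox(v) = soft_thresh(-0.6017, 0.0441) = -0.5576
Iteration 2: beta = 0.3333, y = -0.5576 + 0.3333*(-0.5576 + 1.5551) = -0.2251
  grad(y) = -2.1519, v = y - alpha*grad = -0.1264
  prox(v) = soft_thresh(-0.1264, 0.0441) = -0.0823
f(x_2) = 7*(-0.0823)^2 + 1*(-0.0823) + 0.96*|-0.0823| = 0.0441


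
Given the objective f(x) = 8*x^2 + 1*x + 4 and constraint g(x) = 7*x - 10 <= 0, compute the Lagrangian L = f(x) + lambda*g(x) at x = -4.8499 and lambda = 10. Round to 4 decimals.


Step 1: Evaluate f(x).
f(-4.8499) = 8*(-4.8499)^2 + 1*(-4.8499) + 4 = 187.3223
Step 2: Evaluate g(x).
g(-4.8499) = 7*-4.8499 - 10 = -43.9493
Step 3: Compute Lagrangian.
L = 187.3223 + 10*-43.9493 = -252.1707


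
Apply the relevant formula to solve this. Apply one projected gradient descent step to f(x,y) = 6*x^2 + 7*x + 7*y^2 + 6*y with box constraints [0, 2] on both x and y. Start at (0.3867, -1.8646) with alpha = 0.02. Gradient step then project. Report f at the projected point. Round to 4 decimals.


Step 1: Compute gradient at (0.3867, -1.8646).
grad_x = 2*6*0.3867 + 7 = 11.6404
grad_y = 2*7*-1.8646 + 6 = -20.1044
Step 2: Gradient step.
x_raw = 0.3867 - 0.02*11.6404 = 0.1539
y_raw = -1.8646 - 0.02*-20.1044 = -1.4625
Step 3: Project onto [0, 2].
x_proj = clip(0.1539) = 0.1539
y_proj = clip(-1.4625) = 0.0
Step 4: Evaluate f.
f(0.1539, 0.0) = 1.2193


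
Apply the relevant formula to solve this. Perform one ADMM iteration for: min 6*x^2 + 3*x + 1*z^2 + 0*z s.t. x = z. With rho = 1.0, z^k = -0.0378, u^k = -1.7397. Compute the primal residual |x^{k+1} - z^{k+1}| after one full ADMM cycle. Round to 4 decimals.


ADMM iteration with rho = 1.0, z^k = -0.0378, u^k = -1.7397
Step 1: x-update.
Minimize 6*x^2 + 3*x + (1.0/2)*(x + 0.0378 - 1.7397)^2
FOC: (2*6 + 1.0)*x = -3 + 1.0*(-0.0378 + 1.7397)
x^{k+1} = -0.0999
Step 2: z-update.
Minimize 1*z^2 + 0*z + (1.0/2)*(-0.0999 - z - 1.7397)^2
FOC: (2*1 + 1.0)*z = 0 + 1.0*(-0.0999 - 1.7397)
z^{k+1} = -0.6132
Step 3: u-update.
u^{k+1} = -1.7397 - 0.0999 + 0.6132 = -1.2264
Step 4: Primal residual = |-0.0999 + 0.6132| = 0.5133


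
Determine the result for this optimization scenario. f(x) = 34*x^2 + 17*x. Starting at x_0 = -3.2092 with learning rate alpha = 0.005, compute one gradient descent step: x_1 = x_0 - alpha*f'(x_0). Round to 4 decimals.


We compute the gradient at x_0 and apply the update.
f'(x) = 68*x + 17
f'(-3.2092) = 68*-3.2092 + 17 = -201.2256
x_1 = -3.2092 - 0.005*-201.2256 = -2.2031


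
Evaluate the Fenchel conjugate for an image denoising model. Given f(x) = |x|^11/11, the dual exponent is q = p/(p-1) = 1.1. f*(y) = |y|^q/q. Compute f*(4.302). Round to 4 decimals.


The conjugate exponent q satisfies 1/p + 1/q = 1.
p = 11, so q = 11/(11 - 1) = 1.1
|y|^q = 4.302^1.1 = 4.9778
f*(4.302) = 4.9778 / 1.1 = 4.5253


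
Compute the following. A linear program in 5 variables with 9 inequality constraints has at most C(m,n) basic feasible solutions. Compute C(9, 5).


Each vertex corresponds to some choice of n active constraints out of m, so the number of vertices is at most C(m, n) = m! / (n!(m-n)!).
m = 9, n = 5
Numerator: 9 * 8 * 7 * 6 * 5
Denominator: 5! = 120
C(9, 5) = 126


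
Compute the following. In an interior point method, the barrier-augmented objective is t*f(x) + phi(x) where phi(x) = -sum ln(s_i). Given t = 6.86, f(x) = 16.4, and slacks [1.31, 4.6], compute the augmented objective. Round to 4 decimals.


Step 1: Compute log-barrier.
ln values: [0.27, 1.5261]
phi = -(0.27 + 1.5261) = -1.7961
Step 2: Compute augmented objective.
t*f(x) = 6.86*16.4 = 112.504
Total = 112.504 - 1.7961 = 110.7079


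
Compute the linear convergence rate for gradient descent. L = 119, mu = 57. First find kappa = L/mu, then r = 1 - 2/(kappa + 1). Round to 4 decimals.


Step 1: Compute the condition number.
kappa = L/mu = 119/57 = 2.0877
Step 2: Compute the convergence rate.
r = 1 - 2/(kappa + 1) = 1 - 2*mu/(L + mu) = (L - mu)/(L + mu) = 62/176 = 0.3523


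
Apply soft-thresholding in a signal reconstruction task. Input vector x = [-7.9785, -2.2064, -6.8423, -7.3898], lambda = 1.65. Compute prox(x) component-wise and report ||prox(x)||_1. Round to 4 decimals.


Soft-thresholding with lambda = 1.65:
prox(-7.9785) = sign(-7.9785)*max(|-7.9785| - 1.65, 0) = -6.3285
prox(-2.2064) = sign(-2.2064)*max(|-2.2064| - 1.65, 0) = -0.5564
prox(-6.8423) = sign(-6.8423)*max(|-6.8423| - 1.65, 0) = -5.1923
prox(-7.3898) = sign(-7.3898)*max(|-7.3898| - 1.65, 0) = -5.7398
prox(x) = [-6.3285, -0.5564, -5.1923, -5.7398]
||prox(x)||_1 = 6.3285 + 0.5564 + 5.1923 + 5.7398 = 17.817


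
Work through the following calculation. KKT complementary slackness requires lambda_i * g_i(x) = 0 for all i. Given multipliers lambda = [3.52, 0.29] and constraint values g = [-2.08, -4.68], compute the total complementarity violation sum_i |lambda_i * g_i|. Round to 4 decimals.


KKT complementary slackness check:
lambda_1 * g_1 = 3.52 * -2.08 = -7.3216
lambda_2 * g_2 = 0.29 * -4.68 = -1.3572
Total violation = 7.3216 + 1.3572 = 8.6788
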